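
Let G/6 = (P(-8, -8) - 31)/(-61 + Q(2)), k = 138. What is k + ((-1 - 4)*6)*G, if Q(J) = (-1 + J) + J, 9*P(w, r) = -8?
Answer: 1132/29 ≈ 39.034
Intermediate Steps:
P(w, r) = -8/9 (P(w, r) = (1/9)*(-8) = -8/9)
Q(J) = -1 + 2*J
G = 287/87 (G = 6*((-8/9 - 31)/(-61 + (-1 + 2*2))) = 6*(-287/(9*(-61 + (-1 + 4)))) = 6*(-287/(9*(-61 + 3))) = 6*(-287/9/(-58)) = 6*(-287/9*(-1/58)) = 6*(287/522) = 287/87 ≈ 3.2989)
k + ((-1 - 4)*6)*G = 138 + ((-1 - 4)*6)*(287/87) = 138 - 5*6*(287/87) = 138 - 30*287/87 = 138 - 2870/29 = 1132/29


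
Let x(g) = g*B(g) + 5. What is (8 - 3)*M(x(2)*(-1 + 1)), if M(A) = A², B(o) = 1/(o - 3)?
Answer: 0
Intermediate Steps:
B(o) = 1/(-3 + o)
x(g) = 5 + g/(-3 + g) (x(g) = g/(-3 + g) + 5 = 5 + g/(-3 + g))
(8 - 3)*M(x(2)*(-1 + 1)) = (8 - 3)*((3*(-5 + 2*2)/(-3 + 2))*(-1 + 1))² = 5*((3*(-5 + 4)/(-1))*0)² = 5*((3*(-1)*(-1))*0)² = 5*(3*0)² = 5*0² = 5*0 = 0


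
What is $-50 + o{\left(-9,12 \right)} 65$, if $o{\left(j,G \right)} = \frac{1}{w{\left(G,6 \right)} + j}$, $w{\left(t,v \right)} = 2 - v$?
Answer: $-55$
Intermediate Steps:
$o{\left(j,G \right)} = \frac{1}{-4 + j}$ ($o{\left(j,G \right)} = \frac{1}{\left(2 - 6\right) + j} = \frac{1}{-4 + j}$)
$-50 + o{\left(-9,12 \right)} 65 = -50 + \frac{1}{-4 - 9} \cdot 65 = -50 + \frac{1}{-13} \cdot 65 = -50 - 5 = -55$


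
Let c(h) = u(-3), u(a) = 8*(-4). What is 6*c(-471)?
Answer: -192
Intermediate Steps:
u(a) = -32
c(h) = -32
6*c(-471) = 6*(-32) = -192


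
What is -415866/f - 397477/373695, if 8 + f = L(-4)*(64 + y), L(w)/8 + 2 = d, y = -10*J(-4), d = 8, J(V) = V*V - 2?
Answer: 76976934479/683114460 ≈ 112.69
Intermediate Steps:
J(V) = -2 + V**2 (J(V) = V**2 - 2 = -2 + V**2)
y = -140 (y = -10*(-2 + (-4)**2) = -10*(-2 + 16) = -10*14 = -140)
L(w) = 48 (L(w) = -16 + 8*8 = -16 + 64 = 48)
f = -3656 (f = -8 + 48*(64 - 140) = -8 + 48*(-76) = -8 - 3648 = -3656)
-415866/f - 397477/373695 = -415866/(-3656) - 397477/373695 = -415866*(-1/3656) - 397477*1/373695 = 207933/1828 - 397477/373695 = 76976934479/683114460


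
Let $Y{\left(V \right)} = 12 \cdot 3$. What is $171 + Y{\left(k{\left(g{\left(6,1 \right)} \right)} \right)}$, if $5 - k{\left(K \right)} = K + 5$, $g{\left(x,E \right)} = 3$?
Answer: $207$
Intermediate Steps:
$k{\left(K \right)} = - K$ ($k{\left(K \right)} = 5 - \left(K + 5\right) = 5 - \left(5 + K\right) = - K$)
$Y{\left(V \right)} = 36$
$171 + Y{\left(k{\left(g{\left(6,1 \right)} \right)} \right)} = 171 + 36 = 207$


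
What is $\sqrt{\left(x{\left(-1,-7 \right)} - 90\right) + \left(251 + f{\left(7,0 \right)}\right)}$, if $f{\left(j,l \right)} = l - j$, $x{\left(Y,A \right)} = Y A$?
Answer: $\sqrt{161} \approx 12.689$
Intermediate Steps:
$x{\left(Y,A \right)} = A Y$
$\sqrt{\left(x{\left(-1,-7 \right)} - 90\right) + \left(251 + f{\left(7,0 \right)}\right)} = \sqrt{\left(\left(-7\right) \left(-1\right) - 90\right) + \left(251 + \left(0 - 7\right)\right)} = \sqrt{\left(7 - 90\right) + \left(251 + \left(0 - 7\right)\right)} = \sqrt{-83 + \left(251 - 7\right)} = \sqrt{-83 + 244} = \sqrt{161}$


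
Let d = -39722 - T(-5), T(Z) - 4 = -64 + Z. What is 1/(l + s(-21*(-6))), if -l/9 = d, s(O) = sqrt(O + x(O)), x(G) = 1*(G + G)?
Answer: 13219/4718032933 - sqrt(42)/42462296397 ≈ 2.8017e-6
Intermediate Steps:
T(Z) = -60 + Z (T(Z) = 4 + (-64 + Z) = -60 + Z)
x(G) = 2*G (x(G) = 1*(2*G) = 2*G)
s(O) = sqrt(3)*sqrt(O) (s(O) = sqrt(O + 2*O) = sqrt(3*O) = sqrt(3)*sqrt(O))
d = -39657 (d = -39722 - (-60 - 5) = -39722 - 1*(-65) = -39722 + 65 = -39657)
l = 356913 (l = -9*(-39657) = 356913)
1/(l + s(-21*(-6))) = 1/(356913 + sqrt(3)*sqrt(-21*(-6))) = 1/(356913 + sqrt(3)*sqrt(126)) = 1/(356913 + sqrt(3)*(3*sqrt(14))) = 1/(356913 + 3*sqrt(42))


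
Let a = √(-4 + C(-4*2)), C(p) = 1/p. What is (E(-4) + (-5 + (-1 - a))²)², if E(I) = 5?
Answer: 49009/64 + 885*I*√66/4 ≈ 765.77 + 1797.4*I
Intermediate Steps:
a = I*√66/4 (a = √(-4 + 1/(-4*2)) = √(-4 + 1/(-8)) = √(-4 - ⅛) = √(-33/8) = I*√66/4 ≈ 2.031*I)
(E(-4) + (-5 + (-1 - a))²)² = (5 + (-5 + (-1 - I*√66/4))²)² = (5 + (-6 - I*√66/4)²)²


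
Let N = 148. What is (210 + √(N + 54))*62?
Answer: 13020 + 62*√202 ≈ 13901.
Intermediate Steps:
(210 + √(N + 54))*62 = (210 + √(148 + 54))*62 = (210 + √202)*62 = 13020 + 62*√202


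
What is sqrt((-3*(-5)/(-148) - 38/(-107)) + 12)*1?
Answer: sqrt(768247909)/7918 ≈ 3.5005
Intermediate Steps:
sqrt((-3*(-5)/(-148) - 38/(-107)) + 12)*1 = sqrt((15*(-1/148) - 38*(-1/107)) + 12)*1 = sqrt((-15/148 + 38/107) + 12)*1 = sqrt(4019/15836 + 12)*1 = sqrt(194051/15836)*1 = (sqrt(768247909)/7918)*1 = sqrt(768247909)/7918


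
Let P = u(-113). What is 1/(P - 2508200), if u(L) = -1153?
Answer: -1/2509353 ≈ -3.9851e-7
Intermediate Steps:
P = -1153
1/(P - 2508200) = 1/(-1153 - 2508200) = 1/(-2509353) = -1/2509353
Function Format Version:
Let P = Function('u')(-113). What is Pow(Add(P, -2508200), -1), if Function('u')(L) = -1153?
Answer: Rational(-1, 2509353) ≈ -3.9851e-7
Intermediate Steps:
P = -1153
Pow(Add(P, -2508200), -1) = Pow(Add(-1153, -2508200), -1) = Pow(-2509353, -1) = Rational(-1, 2509353)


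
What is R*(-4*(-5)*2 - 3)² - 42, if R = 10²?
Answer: 136858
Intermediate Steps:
R = 100
R*(-4*(-5)*2 - 3)² - 42 = 100*(-4*(-5)*2 - 3)² - 42 = 100*(20*2 - 3)² - 42 = 100*(40 - 3)² - 42 = 100*37² - 42 = 100*1369 - 42 = 136900 - 42 = 136858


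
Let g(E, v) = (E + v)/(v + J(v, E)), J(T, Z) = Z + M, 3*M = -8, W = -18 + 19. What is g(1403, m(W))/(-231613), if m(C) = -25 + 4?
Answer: -2073/479207297 ≈ -4.3259e-6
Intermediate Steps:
W = 1
M = -8/3 (M = (1/3)*(-8) = -8/3 ≈ -2.6667)
J(T, Z) = -8/3 + Z (J(T, Z) = Z - 8/3 = -8/3 + Z)
m(C) = -21
g(E, v) = (E + v)/(-8/3 + E + v) (g(E, v) = (E + v)/(v + (-8/3 + E)) = (E + v)/(-8/3 + E + v))
g(1403, m(W))/(-231613) = (3*(1403 - 21)/(-8 + 3*1403 + 3*(-21)))/(-231613) = (3*1382/(-8 + 4209 - 63))*(-1/231613) = (3*1382/4138)*(-1/231613) = (3*(1/4138)*1382)*(-1/231613) = (2073/2069)*(-1/231613) = -2073/479207297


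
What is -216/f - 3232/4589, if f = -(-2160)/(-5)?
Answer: -1875/9178 ≈ -0.20429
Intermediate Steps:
f = -432 (f = -(-2160)*(-1)/5 = -80*27/5 = -432)
-216/f - 3232/4589 = -216/(-432) - 3232/4589 = -216*(-1/432) - 3232*1/4589 = 1/2 - 3232/4589 = -1875/9178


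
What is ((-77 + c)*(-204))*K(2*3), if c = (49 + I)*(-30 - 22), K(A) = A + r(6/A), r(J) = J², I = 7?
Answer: 4268292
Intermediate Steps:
K(A) = A + 36/A² (K(A) = A + (6/A)² = A + 36/A²)
c = -2912 (c = (49 + 7)*(-30 - 22) = 56*(-52) = -2912)
((-77 + c)*(-204))*K(2*3) = ((-77 - 2912)*(-204))*(2*3 + 36/(2*3)²) = (-2989*(-204))*(6 + 36/6²) = 609756*(6 + 36*(1/36)) = 609756*(6 + 1) = 609756*7 = 4268292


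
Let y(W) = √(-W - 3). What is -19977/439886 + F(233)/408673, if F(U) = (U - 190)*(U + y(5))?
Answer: -3756842687/179769531278 + 86*I*√2/408673 ≈ -0.020898 + 0.0002976*I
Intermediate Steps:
y(W) = √(-3 - W)
F(U) = (-190 + U)*(U + 2*I*√2) (F(U) = (U - 190)*(U + √(-3 - 1*5)) = (-190 + U)*(U + √(-3 - 5)) = (-190 + U)*(U + √(-8)) = (-190 + U)*(U + 2*I*√2))
-19977/439886 + F(233)/408673 = -19977/439886 + (233² - 190*233 - 380*I*√2 + 2*I*233*√2)/408673 = -19977*1/439886 + (54289 - 44270 - 380*I*√2 + 466*I*√2)*(1/408673) = -19977/439886 + (10019 + 86*I*√2)*(1/408673) = -19977/439886 + (10019/408673 + 86*I*√2/408673) = -3756842687/179769531278 + 86*I*√2/408673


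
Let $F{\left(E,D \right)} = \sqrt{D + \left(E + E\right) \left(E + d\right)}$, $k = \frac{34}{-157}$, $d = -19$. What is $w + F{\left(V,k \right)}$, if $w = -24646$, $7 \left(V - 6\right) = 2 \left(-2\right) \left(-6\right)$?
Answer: $-24646 + \frac{i \sqrt{218257318}}{1099} \approx -24646.0 + 13.443 i$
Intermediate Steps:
$V = \frac{66}{7}$ ($V = 6 + \frac{2 \left(-2\right) \left(-6\right)}{7} = 6 + \frac{\left(-4\right) \left(-6\right)}{7} = 6 + \frac{1}{7} \cdot 24 = 6 + \frac{24}{7} = \frac{66}{7} \approx 9.4286$)
$k = - \frac{34}{157}$ ($k = 34 \left(- \frac{1}{157}\right) = - \frac{34}{157} \approx -0.21656$)
$F{\left(E,D \right)} = \sqrt{D + 2 E \left(-19 + E\right)}$ ($F{\left(E,D \right)} = \sqrt{D + \left(E + E\right) \left(E - 19\right)} = \sqrt{D + 2 E \left(-19 + E\right)}$)
$w + F{\left(V,k \right)} = -24646 + \sqrt{- \frac{34}{157} - \frac{2508}{7} + 2 \left(\frac{66}{7}\right)^{2}} = -24646 + \sqrt{- \frac{34}{157} - \frac{2508}{7} + 2 \cdot \frac{4356}{49}} = -24646 + \sqrt{- \frac{34}{157} - \frac{2508}{7} + \frac{8712}{49}} = -24646 + \sqrt{- \frac{1390174}{7693}} = -24646 + \frac{i \sqrt{218257318}}{1099}$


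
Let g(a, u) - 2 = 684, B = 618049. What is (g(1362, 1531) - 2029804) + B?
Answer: -1411069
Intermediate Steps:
g(a, u) = 686 (g(a, u) = 2 + 684 = 686)
(g(1362, 1531) - 2029804) + B = (686 - 2029804) + 618049 = -2029118 + 618049 = -1411069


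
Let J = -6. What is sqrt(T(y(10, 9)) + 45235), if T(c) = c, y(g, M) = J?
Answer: sqrt(45229) ≈ 212.67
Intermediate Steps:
y(g, M) = -6
sqrt(T(y(10, 9)) + 45235) = sqrt(-6 + 45235) = sqrt(45229)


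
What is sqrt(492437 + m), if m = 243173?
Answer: sqrt(735610) ≈ 857.68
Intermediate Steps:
sqrt(492437 + m) = sqrt(492437 + 243173) = sqrt(735610)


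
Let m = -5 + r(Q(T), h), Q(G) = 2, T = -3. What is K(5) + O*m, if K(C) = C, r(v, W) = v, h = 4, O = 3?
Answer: -4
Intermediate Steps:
m = -3 (m = -5 + 2 = -3)
K(5) + O*m = 5 + 3*(-3) = 5 - 9 = -4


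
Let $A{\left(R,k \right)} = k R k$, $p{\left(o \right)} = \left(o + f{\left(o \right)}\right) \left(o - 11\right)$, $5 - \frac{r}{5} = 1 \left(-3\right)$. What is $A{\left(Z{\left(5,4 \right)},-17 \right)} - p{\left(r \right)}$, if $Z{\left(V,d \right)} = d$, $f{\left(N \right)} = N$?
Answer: $-1164$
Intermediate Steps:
$r = 40$ ($r = 25 - 5 \cdot 1 \left(-3\right) = 25 - -15 = 25 + 15 = 40$)
$p{\left(o \right)} = 2 o \left(-11 + o\right)$ ($p{\left(o \right)} = \left(o + o\right) \left(o - 11\right) = 2 o \left(-11 + o\right)$)
$A{\left(R,k \right)} = R k^{2}$ ($A{\left(R,k \right)} = R k k = R k^{2}$)
$A{\left(Z{\left(5,4 \right)},-17 \right)} - p{\left(r \right)} = 4 \left(-17\right)^{2} - 2 \cdot 40 \left(-11 + 40\right) = 4 \cdot 289 - 2 \cdot 40 \cdot 29 = 1156 - 2320 = -1164$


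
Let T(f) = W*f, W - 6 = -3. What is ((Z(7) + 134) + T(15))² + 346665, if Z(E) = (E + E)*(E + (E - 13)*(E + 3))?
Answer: 663634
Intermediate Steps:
W = 3 (W = 6 - 3 = 3)
Z(E) = 2*E*(E + (-13 + E)*(3 + E)) (Z(E) = (2*E)*(E + (-13 + E)*(3 + E)) = 2*E*(E + (-13 + E)*(3 + E)))
T(f) = 3*f
((Z(7) + 134) + T(15))² + 346665 = ((2*7*(-39 + 7² - 9*7) + 134) + 3*15)² + 346665 = ((2*7*(-39 + 49 - 63) + 134) + 45)² + 346665 = ((2*7*(-53) + 134) + 45)² + 346665 = ((-742 + 134) + 45)² + 346665 = (-608 + 45)² + 346665 = (-563)² + 346665 = 316969 + 346665 = 663634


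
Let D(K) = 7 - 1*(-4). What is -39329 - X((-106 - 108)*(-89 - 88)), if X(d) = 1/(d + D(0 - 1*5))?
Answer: -1490136482/37889 ≈ -39329.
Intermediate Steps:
D(K) = 11 (D(K) = 7 + 4 = 11)
X(d) = 1/(11 + d) (X(d) = 1/(d + 11) = 1/(11 + d))
-39329 - X((-106 - 108)*(-89 - 88)) = -39329 - 1/(11 + (-106 - 108)*(-89 - 88)) = -39329 - 1/(11 - 214*(-177)) = -39329 - 1/(11 + 37878) = -39329 - 1/37889 = -1490136482/37889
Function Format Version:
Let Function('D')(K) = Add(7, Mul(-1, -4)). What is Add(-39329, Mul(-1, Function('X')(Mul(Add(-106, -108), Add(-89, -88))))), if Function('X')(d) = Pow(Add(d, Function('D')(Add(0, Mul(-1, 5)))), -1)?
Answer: Rational(-1490136482, 37889) ≈ -39329.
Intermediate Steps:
Function('D')(K) = 11 (Function('D')(K) = Add(7, 4) = 11)
Function('X')(d) = Pow(Add(11, d), -1) (Function('X')(d) = Pow(Add(d, 11), -1) = Pow(Add(11, d), -1))
Add(-39329, Mul(-1, Function('X')(Mul(Add(-106, -108), Add(-89, -88))))) = Add(-39329, Mul(-1, Pow(Add(11, Mul(Add(-106, -108), Add(-89, -88))), -1))) = Add(-39329, Mul(-1, Pow(Add(11, Mul(-214, -177)), -1))) = Add(-39329, Mul(-1, Pow(Add(11, 37878), -1))) = Add(-39329, Mul(-1, Pow(37889, -1))) = Add(-39329, Mul(-1, Rational(1, 37889))) = Add(-39329, Rational(-1, 37889)) = Rational(-1490136482, 37889)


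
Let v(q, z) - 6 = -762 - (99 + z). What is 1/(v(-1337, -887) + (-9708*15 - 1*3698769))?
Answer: -1/3844357 ≈ -2.6012e-7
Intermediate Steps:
v(q, z) = -855 - z (v(q, z) = 6 + (-762 - (99 + z)) = 6 + (-762 + (-99 - z)) = 6 + (-861 - z) = -855 - z)
1/(v(-1337, -887) + (-9708*15 - 1*3698769)) = 1/((-855 - 1*(-887)) + (-9708*15 - 1*3698769)) = 1/((-855 + 887) + (-145620 - 3698769)) = 1/(32 - 3844389) = 1/(-3844357) = -1/3844357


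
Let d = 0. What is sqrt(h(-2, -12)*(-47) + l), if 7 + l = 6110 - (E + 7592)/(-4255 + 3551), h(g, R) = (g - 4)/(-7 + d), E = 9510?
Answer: sqrt(2309751290)/616 ≈ 78.019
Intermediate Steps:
h(g, R) = 4/7 - g/7 (h(g, R) = (g - 4)/(-7 + 0) = (-4 + g)/(-7) = (-4 + g)*(-1/7) = 4/7 - g/7)
l = 2156807/352 (l = -7 + (6110 - (9510 + 7592)/(-4255 + 3551)) = -7 + (6110 - 17102/(-704)) = -7 + (6110 - 17102*(-1)/704) = -7 + (6110 - 1*(-8551/352)) = -7 + (6110 + 8551/352) = -7 + 2159271/352 = 2156807/352 ≈ 6127.3)
sqrt(h(-2, -12)*(-47) + l) = sqrt((4/7 - 1/7*(-2))*(-47) + 2156807/352) = sqrt((4/7 + 2/7)*(-47) + 2156807/352) = sqrt((6/7)*(-47) + 2156807/352) = sqrt(-282/7 + 2156807/352) = sqrt(14998385/2464) = sqrt(2309751290)/616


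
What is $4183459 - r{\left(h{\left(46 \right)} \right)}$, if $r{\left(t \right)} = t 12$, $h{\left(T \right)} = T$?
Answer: $4182907$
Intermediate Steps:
$r{\left(t \right)} = 12 t$
$4183459 - r{\left(h{\left(46 \right)} \right)} = 4183459 - 12 \cdot 46 = 4183459 - 552 = 4182907$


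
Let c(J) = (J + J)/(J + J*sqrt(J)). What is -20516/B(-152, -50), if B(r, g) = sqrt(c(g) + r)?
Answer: -20516/sqrt(-152 - 100/(-50 - 250*I*sqrt(2))) ≈ -1.5185 - 1664.3*I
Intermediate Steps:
c(J) = 2*J/(J + J**(3/2)) (c(J) = (2*J)/(J + J**(3/2)) = 2*J/(J + J**(3/2)))
B(r, g) = sqrt(r + 2*g/(g + g**(3/2))) (B(r, g) = sqrt(2*g/(g + g**(3/2)) + r) = sqrt(r + 2*g/(g + g**(3/2))))
-20516/B(-152, -50) = -20516/sqrt((2*(-50) - 152*(-50 + (-50)**(3/2)))/(-50 + (-50)**(3/2))) = -20516/sqrt((-100 - 152*(-50 - 250*I*sqrt(2)))/(-50 - 250*I*sqrt(2))) = -20516/sqrt((-100 + (7600 + 38000*I*sqrt(2)))/(-50 - 250*I*sqrt(2))) = -20516/sqrt((7500 + 38000*I*sqrt(2))/(-50 - 250*I*sqrt(2)))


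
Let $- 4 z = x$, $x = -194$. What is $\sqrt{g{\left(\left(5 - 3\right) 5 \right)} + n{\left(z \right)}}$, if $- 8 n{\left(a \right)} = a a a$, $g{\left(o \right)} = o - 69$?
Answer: $\frac{i \sqrt{916449}}{8} \approx 119.66 i$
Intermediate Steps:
$z = \frac{97}{2}$ ($z = \left(- \frac{1}{4}\right) \left(-194\right) = \frac{97}{2} \approx 48.5$)
$g{\left(o \right)} = -69 + o$
$n{\left(a \right)} = - \frac{a^{3}}{8}$ ($n{\left(a \right)} = - \frac{a a a}{8} = - \frac{a^{2} a}{8} = - \frac{a^{3}}{8}$)
$\sqrt{g{\left(\left(5 - 3\right) 5 \right)} + n{\left(z \right)}} = \sqrt{\left(-69 + \left(5 - 3\right) 5\right) - \frac{\left(\frac{97}{2}\right)^{3}}{8}} = \sqrt{\left(-69 + 2 \cdot 5\right) - \frac{912673}{64}} = \sqrt{\left(-69 + 10\right) - \frac{912673}{64}} = \sqrt{-59 - \frac{912673}{64}} = \sqrt{- \frac{916449}{64}} = \frac{i \sqrt{916449}}{8}$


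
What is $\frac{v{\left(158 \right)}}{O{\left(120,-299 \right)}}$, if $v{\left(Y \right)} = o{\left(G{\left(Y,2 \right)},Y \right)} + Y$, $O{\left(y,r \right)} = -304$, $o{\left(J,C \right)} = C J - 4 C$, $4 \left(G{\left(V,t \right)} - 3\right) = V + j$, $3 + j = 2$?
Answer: $- \frac{12403}{608} \approx -20.4$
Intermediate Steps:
$j = -1$ ($j = -3 + 2 = -1$)
$G{\left(V,t \right)} = \frac{11}{4} + \frac{V}{4}$ ($G{\left(V,t \right)} = 3 + \frac{V - 1}{4} = 3 + \frac{-1 + V}{4} = 3 + \left(- \frac{1}{4} + \frac{V}{4}\right) = \frac{11}{4} + \frac{V}{4}$)
$o{\left(J,C \right)} = - 4 C + C J$
$v{\left(Y \right)} = Y + Y \left(- \frac{5}{4} + \frac{Y}{4}\right)$ ($v{\left(Y \right)} = Y \left(-4 + \left(\frac{11}{4} + \frac{Y}{4}\right)\right) + Y = Y \left(- \frac{5}{4} + \frac{Y}{4}\right) + Y = Y + Y \left(- \frac{5}{4} + \frac{Y}{4}\right)$)
$\frac{v{\left(158 \right)}}{O{\left(120,-299 \right)}} = \frac{\frac{1}{4} \cdot 158 \left(-1 + 158\right)}{-304} = \frac{1}{4} \cdot 158 \cdot 157 \left(- \frac{1}{304}\right) = \frac{12403}{2} \left(- \frac{1}{304}\right) = - \frac{12403}{608}$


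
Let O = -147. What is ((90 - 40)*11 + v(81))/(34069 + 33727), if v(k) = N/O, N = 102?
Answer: 6729/830501 ≈ 0.0081023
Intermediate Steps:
v(k) = -34/49 (v(k) = 102/(-147) = 102*(-1/147) = -34/49)
((90 - 40)*11 + v(81))/(34069 + 33727) = ((90 - 40)*11 - 34/49)/(34069 + 33727) = (50*11 - 34/49)/67796 = (550 - 34/49)*(1/67796) = (26916/49)*(1/67796) = 6729/830501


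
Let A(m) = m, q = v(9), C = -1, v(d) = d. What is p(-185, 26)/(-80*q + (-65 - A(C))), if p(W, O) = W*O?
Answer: 2405/392 ≈ 6.1352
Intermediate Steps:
q = 9
p(W, O) = O*W
p(-185, 26)/(-80*q + (-65 - A(C))) = (26*(-185))/(-80*9 + (-65 - 1*(-1))) = -4810/(-720 + (-65 + 1)) = -4810/(-720 - 64) = -4810/(-784) = -4810*(-1/784) = 2405/392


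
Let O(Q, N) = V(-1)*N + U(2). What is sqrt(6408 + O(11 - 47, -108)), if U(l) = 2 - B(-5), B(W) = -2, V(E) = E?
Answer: 2*sqrt(1630) ≈ 80.746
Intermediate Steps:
U(l) = 4 (U(l) = 2 - 1*(-2) = 2 + 2 = 4)
O(Q, N) = 4 - N (O(Q, N) = -N + 4 = 4 - N)
sqrt(6408 + O(11 - 47, -108)) = sqrt(6408 + (4 - 1*(-108))) = sqrt(6408 + (4 + 108)) = sqrt(6408 + 112) = sqrt(6520) = 2*sqrt(1630)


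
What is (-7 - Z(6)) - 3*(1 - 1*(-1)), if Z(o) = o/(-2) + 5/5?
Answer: -11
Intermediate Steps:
Z(o) = 1 - o/2 (Z(o) = o*(-1/2) + 5*(1/5) = -o/2 + 1 = 1 - o/2)
(-7 - Z(6)) - 3*(1 - 1*(-1)) = (-7 - (1 - 1/2*6)) - 3*(1 - 1*(-1)) = (-7 - (1 - 3)) - 3*(1 + 1) = (-7 - 1*(-2)) - 3*2 = (-7 + 2) - 6 = -5 - 6 = -11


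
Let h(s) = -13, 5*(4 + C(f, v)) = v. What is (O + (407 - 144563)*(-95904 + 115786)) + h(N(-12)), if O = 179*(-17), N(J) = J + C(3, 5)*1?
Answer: -2866112648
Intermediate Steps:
C(f, v) = -4 + v/5
N(J) = -3 + J (N(J) = J + (-4 + (⅕)*5)*1 = J + (-4 + 1)*1 = J - 3*1 = J - 3 = -3 + J)
O = -3043
(O + (407 - 144563)*(-95904 + 115786)) + h(N(-12)) = (-3043 + (407 - 144563)*(-95904 + 115786)) - 13 = (-3043 - 144156*19882) - 13 = (-3043 - 2866109592) - 13 = -2866112635 - 13 = -2866112648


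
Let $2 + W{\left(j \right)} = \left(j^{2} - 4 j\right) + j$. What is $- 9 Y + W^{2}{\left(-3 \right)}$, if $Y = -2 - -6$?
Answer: $220$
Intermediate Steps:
$Y = 4$ ($Y = -2 + 6 = 4$)
$W{\left(j \right)} = -2 + j^{2} - 3 j$ ($W{\left(j \right)} = -2 + \left(\left(j^{2} - 4 j\right) + j\right) = -2 + \left(j^{2} - 3 j\right) = -2 + j^{2} - 3 j$)
$- 9 Y + W^{2}{\left(-3 \right)} = \left(-9\right) 4 + \left(-2 + \left(-3\right)^{2} - -9\right)^{2} = -36 + \left(-2 + 9 + 9\right)^{2} = -36 + 16^{2} = -36 + 256 = 220$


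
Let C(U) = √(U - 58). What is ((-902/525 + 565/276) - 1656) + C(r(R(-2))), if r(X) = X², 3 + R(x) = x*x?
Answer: -26656303/16100 + I*√57 ≈ -1655.7 + 7.5498*I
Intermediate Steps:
R(x) = -3 + x² (R(x) = -3 + x*x = -3 + x²)
C(U) = √(-58 + U)
((-902/525 + 565/276) - 1656) + C(r(R(-2))) = ((-902/525 + 565/276) - 1656) + √(-58 + (-3 + (-2)²)²) = ((-902*1/525 + 565*(1/276)) - 1656) + √(-58 + (-3 + 4)²) = ((-902/525 + 565/276) - 1656) + √(-58 + 1²) = (5297/16100 - 1656) + √(-58 + 1) = -26656303/16100 + √(-57) = -26656303/16100 + I*√57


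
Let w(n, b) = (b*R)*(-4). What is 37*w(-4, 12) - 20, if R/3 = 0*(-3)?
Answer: -20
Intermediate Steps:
R = 0 (R = 3*(0*(-3)) = 3*0 = 0)
w(n, b) = 0 (w(n, b) = (b*0)*(-4) = 0*(-4) = 0)
37*w(-4, 12) - 20 = 37*0 - 20 = 0 - 20 = -20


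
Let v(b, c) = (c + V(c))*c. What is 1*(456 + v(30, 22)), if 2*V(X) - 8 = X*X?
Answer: 6352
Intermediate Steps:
V(X) = 4 + X²/2 (V(X) = 4 + (X*X)/2 = 4 + X²/2)
v(b, c) = c*(4 + c + c²/2) (v(b, c) = (c + (4 + c²/2))*c = (4 + c + c²/2)*c = c*(4 + c + c²/2))
1*(456 + v(30, 22)) = 1*(456 + (½)*22*(8 + 22² + 2*22)) = 1*(456 + (½)*22*(8 + 484 + 44)) = 1*(456 + (½)*22*536) = 1*(456 + 5896) = 1*6352 = 6352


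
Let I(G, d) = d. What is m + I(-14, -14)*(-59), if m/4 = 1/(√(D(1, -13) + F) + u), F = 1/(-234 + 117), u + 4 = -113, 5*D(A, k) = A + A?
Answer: 1653549689/2001959 - 3*√14885/2001959 ≈ 825.97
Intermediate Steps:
D(A, k) = 2*A/5 (D(A, k) = (A + A)/5 = (2*A)/5 = 2*A/5)
u = -117 (u = -4 - 113 = -117)
F = -1/117 (F = 1/(-117) = -1/117 ≈ -0.0085470)
m = 4/(-117 + √14885/195) (m = 4/(√((⅖)*1 - 1/117) - 117) = 4/(√(⅖ - 1/117) - 117) = 4/(√(229/585) - 117) = 4/(√14885/195 - 117) = 4/(-117 + √14885/195) ≈ -0.034372)
m + I(-14, -14)*(-59) = (-68445/2001959 - 3*√14885/2001959) - 14*(-59) = (-68445/2001959 - 3*√14885/2001959) + 826 = 1653549689/2001959 - 3*√14885/2001959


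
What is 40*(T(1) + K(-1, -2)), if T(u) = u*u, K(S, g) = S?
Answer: 0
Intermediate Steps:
T(u) = u**2
40*(T(1) + K(-1, -2)) = 40*(1**2 - 1) = 40*(1 - 1) = 40*0 = 0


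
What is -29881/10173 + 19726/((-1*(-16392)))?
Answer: -16063153/9264212 ≈ -1.7339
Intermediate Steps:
-29881/10173 + 19726/((-1*(-16392))) = -29881*1/10173 + 19726/16392 = -29881/10173 + 19726*(1/16392) = -29881/10173 + 9863/8196 = -16063153/9264212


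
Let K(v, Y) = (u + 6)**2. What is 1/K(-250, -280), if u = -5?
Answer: 1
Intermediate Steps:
K(v, Y) = 1 (K(v, Y) = (-5 + 6)**2 = 1**2 = 1)
1/K(-250, -280) = 1/1 = 1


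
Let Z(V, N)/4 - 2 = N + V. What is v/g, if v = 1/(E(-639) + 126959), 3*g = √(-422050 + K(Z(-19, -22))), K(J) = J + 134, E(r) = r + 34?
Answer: -I*√105518/8888414248 ≈ -3.6546e-8*I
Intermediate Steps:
E(r) = 34 + r
Z(V, N) = 8 + 4*N + 4*V (Z(V, N) = 8 + 4*(N + V) = 8 + (4*N + 4*V) = 8 + 4*N + 4*V)
K(J) = 134 + J
g = 2*I*√105518/3 (g = √(-422050 + (134 + (8 + 4*(-22) + 4*(-19))))/3 = √(-422050 + (134 + (8 - 88 - 76)))/3 = √(-422050 + (134 - 156))/3 = √(-422050 - 22)/3 = √(-422072)/3 = (2*I*√105518)/3 = 2*I*√105518/3 ≈ 216.56*I)
v = 1/126354 (v = 1/((34 - 639) + 126959) = 1/(-605 + 126959) = 1/126354 ≈ 7.9143e-6)
v/g = 1/(126354*((2*I*√105518/3))) = (-3*I*√105518/211036)/126354 = -I*√105518/8888414248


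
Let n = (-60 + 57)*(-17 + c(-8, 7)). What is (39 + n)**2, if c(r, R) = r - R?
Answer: 18225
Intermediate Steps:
n = 96 (n = (-60 + 57)*(-17 + (-8 - 1*7)) = -3*(-17 + (-8 - 7)) = -3*(-17 - 15) = -3*(-32) = 96)
(39 + n)**2 = (39 + 96)**2 = 135**2 = 18225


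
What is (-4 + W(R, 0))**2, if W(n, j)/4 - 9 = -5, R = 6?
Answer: 144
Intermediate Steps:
W(n, j) = 16 (W(n, j) = 36 + 4*(-5) = 36 - 20 = 16)
(-4 + W(R, 0))**2 = (-4 + 16)**2 = 12**2 = 144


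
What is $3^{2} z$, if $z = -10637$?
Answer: $-95733$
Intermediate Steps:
$3^{2} z = 3^{2} \left(-10637\right) = 9 \left(-10637\right) = -95733$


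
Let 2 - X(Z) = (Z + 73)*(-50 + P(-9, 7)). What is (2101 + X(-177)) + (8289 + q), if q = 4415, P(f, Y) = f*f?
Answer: 18031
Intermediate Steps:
P(f, Y) = f²
X(Z) = -2261 - 31*Z (X(Z) = 2 - (Z + 73)*(-50 + (-9)²) = 2 - (73 + Z)*(-50 + 81) = 2 - (73 + Z)*31 = 2 - (2263 + 31*Z) = 2 + (-2263 - 31*Z) = -2261 - 31*Z)
(2101 + X(-177)) + (8289 + q) = (2101 + (-2261 - 31*(-177))) + (8289 + 4415) = (2101 + (-2261 + 5487)) + 12704 = (2101 + 3226) + 12704 = 5327 + 12704 = 18031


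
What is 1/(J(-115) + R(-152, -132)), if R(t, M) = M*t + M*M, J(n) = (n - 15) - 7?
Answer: 1/37351 ≈ 2.6773e-5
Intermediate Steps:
J(n) = -22 + n (J(n) = (-15 + n) - 7 = -22 + n)
R(t, M) = M² + M*t (R(t, M) = M*t + M² = M² + M*t)
1/(J(-115) + R(-152, -132)) = 1/((-22 - 115) - 132*(-132 - 152)) = 1/(-137 - 132*(-284)) = 1/(-137 + 37488) = 1/37351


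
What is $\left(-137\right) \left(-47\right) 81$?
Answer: $521559$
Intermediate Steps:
$\left(-137\right) \left(-47\right) 81 = 6439 \cdot 81 = 521559$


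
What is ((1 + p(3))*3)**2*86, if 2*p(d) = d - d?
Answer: 774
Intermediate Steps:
p(d) = 0 (p(d) = (d - d)/2 = (1/2)*0 = 0)
((1 + p(3))*3)**2*86 = ((1 + 0)*3)**2*86 = (1*3)**2*86 = 3**2*86 = 9*86 = 774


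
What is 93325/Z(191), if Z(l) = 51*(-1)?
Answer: -93325/51 ≈ -1829.9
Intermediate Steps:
Z(l) = -51
93325/Z(191) = 93325/(-51) = 93325*(-1/51) = -93325/51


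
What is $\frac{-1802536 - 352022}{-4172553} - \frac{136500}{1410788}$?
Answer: $\frac{29405608181}{70078425021} \approx 0.41961$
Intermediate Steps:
$\frac{-1802536 - 352022}{-4172553} - \frac{136500}{1410788} = \left(-1802536 - 352022\right) \left(- \frac{1}{4172553}\right) - \frac{34125}{352697} = \left(-2154558\right) \left(- \frac{1}{4172553}\right) - \frac{34125}{352697} = \frac{102598}{198693} - \frac{34125}{352697} = \frac{29405608181}{70078425021}$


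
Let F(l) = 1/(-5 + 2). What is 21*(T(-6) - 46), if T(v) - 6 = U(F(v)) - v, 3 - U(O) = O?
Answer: -644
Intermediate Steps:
F(l) = -⅓ (F(l) = 1/(-3) = -⅓)
U(O) = 3 - O
T(v) = 28/3 - v (T(v) = 6 + ((3 - 1*(-⅓)) - v) = 6 + ((3 + ⅓) - v) = 6 + (10/3 - v) = 28/3 - v)
21*(T(-6) - 46) = 21*((28/3 - 1*(-6)) - 46) = 21*((28/3 + 6) - 46) = 21*(46/3 - 46) = 21*(-92/3) = -644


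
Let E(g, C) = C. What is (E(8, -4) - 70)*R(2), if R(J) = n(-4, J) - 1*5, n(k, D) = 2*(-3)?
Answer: 814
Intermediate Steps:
n(k, D) = -6
R(J) = -11 (R(J) = -6 - 1*5 = -6 - 5 = -11)
(E(8, -4) - 70)*R(2) = (-4 - 70)*(-11) = -74*(-11) = 814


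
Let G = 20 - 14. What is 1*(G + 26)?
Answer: 32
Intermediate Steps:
G = 6
1*(G + 26) = 1*(6 + 26) = 1*32 = 32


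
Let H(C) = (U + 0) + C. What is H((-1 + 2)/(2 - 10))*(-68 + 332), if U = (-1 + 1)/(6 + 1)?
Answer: -33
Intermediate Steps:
U = 0 (U = 0/7 = 0*(⅐) = 0)
H(C) = C (H(C) = (0 + 0) + C = 0 + C = C)
H((-1 + 2)/(2 - 10))*(-68 + 332) = ((-1 + 2)/(2 - 10))*(-68 + 332) = (1/(-8))*264 = (1*(-⅛))*264 = -⅛*264 = -33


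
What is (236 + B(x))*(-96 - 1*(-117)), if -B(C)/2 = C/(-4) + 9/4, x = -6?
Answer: 9597/2 ≈ 4798.5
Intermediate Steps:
B(C) = -9/2 + C/2 (B(C) = -2*(C/(-4) + 9/4) = -2*(C*(-¼) + 9*(¼)) = -2*(-C/4 + 9/4) = -2*(9/4 - C/4) = -9/2 + C/2)
(236 + B(x))*(-96 - 1*(-117)) = (236 + (-9/2 + (½)*(-6)))*(-96 - 1*(-117)) = (236 + (-9/2 - 3))*(-96 + 117) = (236 - 15/2)*21 = (457/2)*21 = 9597/2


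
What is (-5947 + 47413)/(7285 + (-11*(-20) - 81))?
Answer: 20733/3712 ≈ 5.5854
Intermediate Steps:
(-5947 + 47413)/(7285 + (-11*(-20) - 81)) = 41466/(7285 + (220 - 81)) = 41466/(7285 + 139) = 41466/7424 = 41466*(1/7424) = 20733/3712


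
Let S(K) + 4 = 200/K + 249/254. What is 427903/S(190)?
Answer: -2065059878/9493 ≈ -2.1754e+5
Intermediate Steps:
S(K) = -767/254 + 200/K (S(K) = -4 + (200/K + 249/254) = -4 + (249/254 + 200/K) = -767/254 + 200/K)
427903/S(190) = 427903/(-767/254 + 200/190) = 427903/(-767/254 + 200*(1/190)) = 427903/(-767/254 + 20/19) = 427903/(-9493/4826) = 427903*(-4826/9493) = -2065059878/9493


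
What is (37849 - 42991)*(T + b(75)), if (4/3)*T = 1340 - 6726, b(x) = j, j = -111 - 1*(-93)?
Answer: 20863665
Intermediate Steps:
j = -18 (j = -111 + 93 = -18)
b(x) = -18
T = -8079/2 (T = 3*(1340 - 6726)/4 = (3/4)*(-5386) = -8079/2 ≈ -4039.5)
(37849 - 42991)*(T + b(75)) = (37849 - 42991)*(-8079/2 - 18) = -5142*(-8115/2) = 20863665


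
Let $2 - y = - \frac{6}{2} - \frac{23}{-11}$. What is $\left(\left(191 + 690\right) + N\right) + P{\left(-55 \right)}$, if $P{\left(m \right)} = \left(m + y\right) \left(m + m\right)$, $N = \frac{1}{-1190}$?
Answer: $\frac{7867089}{1190} \approx 6611.0$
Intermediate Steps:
$y = \frac{32}{11}$ ($y = 2 - \left(- \frac{6}{2} - \frac{23}{-11}\right) = 2 - \left(\left(-6\right) \frac{1}{2} - - \frac{23}{11}\right) = 2 - \left(-3 + \frac{23}{11}\right) = 2 - - \frac{10}{11} = 2 + \frac{10}{11} = \frac{32}{11} \approx 2.9091$)
$N = - \frac{1}{1190} \approx -0.00084034$
$P{\left(m \right)} = 2 m \left(\frac{32}{11} + m\right)$ ($P{\left(m \right)} = \left(m + \frac{32}{11}\right) \left(m + m\right) = \left(\frac{32}{11} + m\right) 2 m = 2 m \left(\frac{32}{11} + m\right)$)
$\left(\left(191 + 690\right) + N\right) + P{\left(-55 \right)} = \left(\left(191 + 690\right) - \frac{1}{1190}\right) + \frac{2}{11} \left(-55\right) \left(32 + 11 \left(-55\right)\right) = \left(881 - \frac{1}{1190}\right) + \frac{2}{11} \left(-55\right) \left(32 - 605\right) = \frac{1048389}{1190} + \frac{2}{11} \left(-55\right) \left(-573\right) = \frac{1048389}{1190} + 5730 = \frac{7867089}{1190}$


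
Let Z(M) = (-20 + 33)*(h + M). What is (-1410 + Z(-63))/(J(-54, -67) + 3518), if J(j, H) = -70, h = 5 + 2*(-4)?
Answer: -567/862 ≈ -0.65777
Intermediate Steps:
h = -3 (h = 5 - 8 = -3)
Z(M) = -39 + 13*M (Z(M) = (-20 + 33)*(-3 + M) = 13*(-3 + M) = -39 + 13*M)
(-1410 + Z(-63))/(J(-54, -67) + 3518) = (-1410 + (-39 + 13*(-63)))/(-70 + 3518) = (-1410 + (-39 - 819))/3448 = (-1410 - 858)*(1/3448) = -2268*1/3448 = -567/862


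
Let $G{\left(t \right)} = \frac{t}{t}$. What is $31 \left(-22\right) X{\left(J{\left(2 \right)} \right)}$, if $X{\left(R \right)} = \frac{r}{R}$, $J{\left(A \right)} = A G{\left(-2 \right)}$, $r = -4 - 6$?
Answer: $3410$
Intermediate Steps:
$G{\left(t \right)} = 1$
$r = -10$ ($r = -4 - 6 = -10$)
$J{\left(A \right)} = A$ ($J{\left(A \right)} = A 1 = A$)
$X{\left(R \right)} = - \frac{10}{R}$
$31 \left(-22\right) X{\left(J{\left(2 \right)} \right)} = 31 \left(-22\right) \left(- \frac{10}{2}\right) = - 682 \left(\left(-10\right) \frac{1}{2}\right) = \left(-682\right) \left(-5\right) = 3410$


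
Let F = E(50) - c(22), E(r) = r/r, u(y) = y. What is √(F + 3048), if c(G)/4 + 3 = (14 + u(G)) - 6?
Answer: √2941 ≈ 54.231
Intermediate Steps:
E(r) = 1
c(G) = 20 + 4*G (c(G) = -12 + 4*((14 + G) - 6) = -12 + 4*(8 + G) = -12 + (32 + 4*G) = 20 + 4*G)
F = -107 (F = 1 - (20 + 4*22) = 1 - (20 + 88) = 1 - 1*108 = 1 - 108 = -107)
√(F + 3048) = √(-107 + 3048) = √2941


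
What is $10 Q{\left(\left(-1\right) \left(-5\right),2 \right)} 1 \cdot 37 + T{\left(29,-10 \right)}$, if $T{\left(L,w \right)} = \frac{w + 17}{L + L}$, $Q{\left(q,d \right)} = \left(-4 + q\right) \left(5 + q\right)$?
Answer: $\frac{214607}{58} \approx 3700.1$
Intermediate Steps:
$T{\left(L,w \right)} = \frac{17 + w}{2 L}$
$10 Q{\left(\left(-1\right) \left(-5\right),2 \right)} 1 \cdot 37 + T{\left(29,-10 \right)} = 10 \left(-20 - -5 + \left(\left(-1\right) \left(-5\right)\right)^{2}\right) 1 \cdot 37 + \frac{17 - 10}{2 \cdot 29} = 10 \left(-20 + 5 + 5^{2}\right) 1 \cdot 37 + \frac{1}{2} \cdot \frac{1}{29} \cdot 7 = 10 \left(-20 + 5 + 25\right) 1 \cdot 37 + \frac{7}{58} = 10 \cdot 10 \cdot 1 \cdot 37 + \frac{7}{58} = 100 \cdot 1 \cdot 37 + \frac{7}{58} = 100 \cdot 37 + \frac{7}{58} = 3700 + \frac{7}{58} = \frac{214607}{58}$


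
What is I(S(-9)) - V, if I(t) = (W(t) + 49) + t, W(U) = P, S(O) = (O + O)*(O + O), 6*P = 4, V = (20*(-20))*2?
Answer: 3521/3 ≈ 1173.7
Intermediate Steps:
V = -800 (V = -400*2 = -800)
P = ⅔ (P = (⅙)*4 = ⅔ ≈ 0.66667)
S(O) = 4*O² (S(O) = (2*O)*(2*O) = 4*O²)
W(U) = ⅔
I(t) = 149/3 + t (I(t) = (⅔ + 49) + t = 149/3 + t)
I(S(-9)) - V = (149/3 + 4*(-9)²) - 1*(-800) = (149/3 + 4*81) + 800 = (149/3 + 324) + 800 = 1121/3 + 800 = 3521/3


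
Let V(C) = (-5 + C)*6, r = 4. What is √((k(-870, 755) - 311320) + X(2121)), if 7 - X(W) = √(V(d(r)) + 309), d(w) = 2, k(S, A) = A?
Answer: √(-310558 - √291) ≈ 557.29*I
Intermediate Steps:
V(C) = -30 + 6*C
X(W) = 7 - √291 (X(W) = 7 - √((-30 + 6*2) + 309) = 7 - √((-30 + 12) + 309) = 7 - √(-18 + 309) = 7 - √291)
√((k(-870, 755) - 311320) + X(2121)) = √((755 - 311320) + (7 - √291)) = √(-310565 + (7 - √291)) = √(-310558 - √291)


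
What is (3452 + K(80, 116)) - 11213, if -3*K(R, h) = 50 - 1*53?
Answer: -7760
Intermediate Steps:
K(R, h) = 1 (K(R, h) = -(50 - 1*53)/3 = -(50 - 53)/3 = -⅓*(-3) = 1)
(3452 + K(80, 116)) - 11213 = (3452 + 1) - 11213 = 3453 - 11213 = -7760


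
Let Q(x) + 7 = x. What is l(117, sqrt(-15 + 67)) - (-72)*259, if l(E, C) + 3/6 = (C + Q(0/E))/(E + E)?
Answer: 2181754/117 + sqrt(13)/117 ≈ 18648.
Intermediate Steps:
Q(x) = -7 + x
l(E, C) = -1/2 + (-7 + C)/(2*E) (l(E, C) = -1/2 + (C + (-7 + 0/E))/(E + E) = -1/2 + (C + (-7 + 0))/((2*E)) = -1/2 + (C - 7)*(1/(2*E)) = -1/2 + (-7 + C)*(1/(2*E)) = -1/2 + (-7 + C)/(2*E))
l(117, sqrt(-15 + 67)) - (-72)*259 = (1/2)*(-7 + sqrt(-15 + 67) - 1*117)/117 - (-72)*259 = (1/2)*(1/117)*(-7 + sqrt(52) - 117) - 1*(-18648) = (1/2)*(1/117)*(-7 + 2*sqrt(13) - 117) + 18648 = (1/2)*(1/117)*(-124 + 2*sqrt(13)) + 18648 = (-62/117 + sqrt(13)/117) + 18648 = 2181754/117 + sqrt(13)/117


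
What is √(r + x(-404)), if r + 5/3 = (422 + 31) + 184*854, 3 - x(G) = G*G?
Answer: I*√50631/3 ≈ 75.004*I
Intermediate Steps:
x(G) = 3 - G² (x(G) = 3 - G*G = 3 - G²)
r = 472762/3 (r = -5/3 + ((422 + 31) + 184*854) = -5/3 + (453 + 157136) = -5/3 + 157589 = 472762/3 ≈ 1.5759e+5)
√(r + x(-404)) = √(472762/3 + (3 - 1*(-404)²)) = √(472762/3 + (3 - 1*163216)) = √(472762/3 + (3 - 163216)) = √(472762/3 - 163213) = √(-16877/3) = I*√50631/3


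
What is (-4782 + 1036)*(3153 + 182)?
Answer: -12492910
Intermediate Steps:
(-4782 + 1036)*(3153 + 182) = -3746*3335 = -12492910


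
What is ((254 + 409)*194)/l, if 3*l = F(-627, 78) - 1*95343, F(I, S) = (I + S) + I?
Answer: -128622/32173 ≈ -3.9978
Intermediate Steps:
F(I, S) = S + 2*I
l = -32173 (l = ((78 + 2*(-627)) - 1*95343)/3 = ((78 - 1254) - 95343)/3 = (-1176 - 95343)/3 = (⅓)*(-96519) = -32173)
((254 + 409)*194)/l = ((254 + 409)*194)/(-32173) = (663*194)*(-1/32173) = 128622*(-1/32173) = -128622/32173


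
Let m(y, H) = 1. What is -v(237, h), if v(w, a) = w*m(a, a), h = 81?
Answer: -237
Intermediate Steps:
v(w, a) = w (v(w, a) = w*1 = w)
-v(237, h) = -1*237 = -237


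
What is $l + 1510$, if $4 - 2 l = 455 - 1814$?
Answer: $\frac{4383}{2} \approx 2191.5$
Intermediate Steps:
$l = \frac{1363}{2}$ ($l = 2 - \frac{455 - 1814}{2} = 2 - - \frac{1359}{2} = 2 + \frac{1359}{2} = \frac{1363}{2} \approx 681.5$)
$l + 1510 = \frac{1363}{2} + 1510 = \frac{4383}{2}$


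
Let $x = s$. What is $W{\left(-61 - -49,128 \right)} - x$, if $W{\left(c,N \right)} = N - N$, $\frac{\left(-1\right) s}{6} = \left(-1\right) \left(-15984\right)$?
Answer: $95904$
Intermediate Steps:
$s = -95904$ ($s = - 6 \left(\left(-1\right) \left(-15984\right)\right) = \left(-6\right) 15984 = -95904$)
$x = -95904$
$W{\left(c,N \right)} = 0$
$W{\left(-61 - -49,128 \right)} - x = 0 - -95904 = 0 + 95904 = 95904$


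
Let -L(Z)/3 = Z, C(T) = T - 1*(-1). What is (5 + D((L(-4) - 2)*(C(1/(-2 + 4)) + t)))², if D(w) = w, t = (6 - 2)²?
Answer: 32400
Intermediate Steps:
C(T) = 1 + T (C(T) = T + 1 = 1 + T)
L(Z) = -3*Z
t = 16 (t = 4² = 16)
(5 + D((L(-4) - 2)*(C(1/(-2 + 4)) + t)))² = (5 + (-3*(-4) - 2)*((1 + 1/(-2 + 4)) + 16))² = (5 + (12 - 2)*((1 + 1/2) + 16))² = (5 + 10*((1 + ½) + 16))² = (5 + 10*(3/2 + 16))² = (5 + 10*(35/2))² = (5 + 175)² = 180² = 32400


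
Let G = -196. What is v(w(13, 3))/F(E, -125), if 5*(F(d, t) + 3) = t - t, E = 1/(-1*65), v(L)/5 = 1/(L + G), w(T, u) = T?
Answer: 5/549 ≈ 0.0091075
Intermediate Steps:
v(L) = 5/(-196 + L) (v(L) = 5/(L - 196) = 5/(-196 + L))
E = -1/65 (E = 1/(-65) = -1/65 ≈ -0.015385)
F(d, t) = -3 (F(d, t) = -3 + (t - t)/5 = -3 + (⅕)*0 = -3 + 0 = -3)
v(w(13, 3))/F(E, -125) = (5/(-196 + 13))/(-3) = (5/(-183))*(-⅓) = (5*(-1/183))*(-⅓) = -5/183*(-⅓) = 5/549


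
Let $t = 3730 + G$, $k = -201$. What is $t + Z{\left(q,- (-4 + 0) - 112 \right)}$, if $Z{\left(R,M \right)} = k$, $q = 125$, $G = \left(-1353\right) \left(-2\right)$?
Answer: $6235$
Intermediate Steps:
$G = 2706$
$Z{\left(R,M \right)} = -201$
$t = 6436$ ($t = 3730 + 2706 = 6436$)
$t + Z{\left(q,- (-4 + 0) - 112 \right)} = 6436 - 201 = 6235$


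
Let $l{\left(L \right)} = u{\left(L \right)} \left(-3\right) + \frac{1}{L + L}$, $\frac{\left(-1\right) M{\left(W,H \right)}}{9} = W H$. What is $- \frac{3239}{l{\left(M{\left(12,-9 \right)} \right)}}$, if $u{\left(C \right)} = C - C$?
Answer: $-6296616$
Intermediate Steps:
$u{\left(C \right)} = 0$
$M{\left(W,H \right)} = - 9 H W$ ($M{\left(W,H \right)} = - 9 W H = - 9 H W$)
$l{\left(L \right)} = \frac{1}{2 L}$ ($l{\left(L \right)} = 0 \left(-3\right) + \frac{1}{L + L} = 0 + \frac{1}{2 L} = \frac{1}{2 L}$)
$- \frac{3239}{l{\left(M{\left(12,-9 \right)} \right)}} = - \frac{3239}{\frac{1}{2} \frac{1}{\left(-9\right) \left(-9\right) 12}} = - \frac{3239}{\frac{1}{2} \cdot \frac{1}{972}} = - 3239 \frac{1}{\frac{1}{1944}} = \left(-3239\right) 1944 = -6296616$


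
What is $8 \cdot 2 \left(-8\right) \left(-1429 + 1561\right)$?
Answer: $-16896$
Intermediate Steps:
$8 \cdot 2 \left(-8\right) \left(-1429 + 1561\right) = 16 \left(-8\right) 132 = \left(-128\right) 132 = -16896$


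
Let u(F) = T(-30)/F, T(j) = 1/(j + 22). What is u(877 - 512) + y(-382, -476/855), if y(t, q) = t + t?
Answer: -2230881/2920 ≈ -764.00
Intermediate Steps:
T(j) = 1/(22 + j)
y(t, q) = 2*t
u(F) = -1/(8*F) (u(F) = 1/((22 - 30)*F) = 1/((-8)*F) = -1/(8*F))
u(877 - 512) + y(-382, -476/855) = -1/(8*(877 - 512)) + 2*(-382) = -⅛/365 - 764 = -⅛*1/365 - 764 = -1/2920 - 764 = -2230881/2920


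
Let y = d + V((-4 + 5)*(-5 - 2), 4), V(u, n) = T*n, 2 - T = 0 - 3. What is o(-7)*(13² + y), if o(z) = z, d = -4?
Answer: -1295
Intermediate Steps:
T = 5 (T = 2 - (0 - 3) = 2 - 1*(-3) = 2 + 3 = 5)
V(u, n) = 5*n
y = 16 (y = -4 + 5*4 = -4 + 20 = 16)
o(-7)*(13² + y) = -7*(13² + 16) = -7*(169 + 16) = -7*185 = -1295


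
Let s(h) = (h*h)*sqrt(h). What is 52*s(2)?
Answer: 208*sqrt(2) ≈ 294.16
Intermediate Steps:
s(h) = h**(5/2) (s(h) = h**2*sqrt(h) = h**(5/2))
52*s(2) = 52*2**(5/2) = 52*(4*sqrt(2)) = 208*sqrt(2)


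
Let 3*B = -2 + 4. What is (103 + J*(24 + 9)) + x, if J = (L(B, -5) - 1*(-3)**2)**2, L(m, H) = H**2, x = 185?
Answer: 8736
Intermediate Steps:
B = 2/3 (B = (-2 + 4)/3 = (1/3)*2 = 2/3 ≈ 0.66667)
J = 256 (J = ((-5)**2 - 1*(-3)**2)**2 = (25 - 1*9)**2 = (25 - 9)**2 = 16**2 = 256)
(103 + J*(24 + 9)) + x = (103 + 256*(24 + 9)) + 185 = (103 + 256*33) + 185 = (103 + 8448) + 185 = 8551 + 185 = 8736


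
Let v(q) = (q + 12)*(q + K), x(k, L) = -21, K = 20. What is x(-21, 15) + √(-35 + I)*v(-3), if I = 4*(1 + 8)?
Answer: 132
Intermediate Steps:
I = 36 (I = 4*9 = 36)
v(q) = (12 + q)*(20 + q) (v(q) = (q + 12)*(q + 20) = (12 + q)*(20 + q))
x(-21, 15) + √(-35 + I)*v(-3) = -21 + √(-35 + 36)*(240 + (-3)² + 32*(-3)) = -21 + √1*(240 + 9 - 96) = -21 + 1*153 = -21 + 153 = 132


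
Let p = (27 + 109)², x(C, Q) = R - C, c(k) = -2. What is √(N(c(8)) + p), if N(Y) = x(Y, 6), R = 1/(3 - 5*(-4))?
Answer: √9785465/23 ≈ 136.01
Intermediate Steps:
R = 1/23 (R = 1/(3 + 20) = 1/23 ≈ 0.043478)
x(C, Q) = 1/23 - C
N(Y) = 1/23 - Y
p = 18496 (p = 136² = 18496)
√(N(c(8)) + p) = √((1/23 - 1*(-2)) + 18496) = √((1/23 + 2) + 18496) = √(47/23 + 18496) = √(425455/23) = √9785465/23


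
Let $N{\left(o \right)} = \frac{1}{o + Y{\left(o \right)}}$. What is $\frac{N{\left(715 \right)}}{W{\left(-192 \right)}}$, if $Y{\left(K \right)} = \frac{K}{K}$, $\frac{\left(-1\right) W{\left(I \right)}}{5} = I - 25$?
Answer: $\frac{1}{776860} \approx 1.2872 \cdot 10^{-6}$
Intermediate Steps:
$W{\left(I \right)} = 125 - 5 I$ ($W{\left(I \right)} = - 5 \left(I - 25\right) = - 5 \left(-25 + I\right) = 125 - 5 I$)
$Y{\left(K \right)} = 1$
$N{\left(o \right)} = \frac{1}{1 + o}$ ($N{\left(o \right)} = \frac{1}{o + 1} = \frac{1}{1 + o}$)
$\frac{N{\left(715 \right)}}{W{\left(-192 \right)}} = \frac{1}{\left(1 + 715\right) \left(125 - -960\right)} = \frac{1}{716 \left(125 + 960\right)} = \frac{1}{716 \cdot 1085} = \frac{1}{716} \cdot \frac{1}{1085} = \frac{1}{776860}$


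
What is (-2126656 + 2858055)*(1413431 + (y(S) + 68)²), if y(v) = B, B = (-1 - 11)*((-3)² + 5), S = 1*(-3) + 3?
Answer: 1041096009969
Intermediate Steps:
S = 0 (S = -3 + 3 = 0)
B = -168 (B = -12*(9 + 5) = -12*14 = -168)
y(v) = -168
(-2126656 + 2858055)*(1413431 + (y(S) + 68)²) = (-2126656 + 2858055)*(1413431 + (-168 + 68)²) = 731399*(1413431 + (-100)²) = 731399*(1413431 + 10000) = 731399*1423431 = 1041096009969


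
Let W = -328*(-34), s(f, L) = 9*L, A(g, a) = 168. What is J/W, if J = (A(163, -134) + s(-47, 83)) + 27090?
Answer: 28005/11152 ≈ 2.5112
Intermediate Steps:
W = 11152
J = 28005 (J = (168 + 9*83) + 27090 = (168 + 747) + 27090 = 915 + 27090 = 28005)
J/W = 28005/11152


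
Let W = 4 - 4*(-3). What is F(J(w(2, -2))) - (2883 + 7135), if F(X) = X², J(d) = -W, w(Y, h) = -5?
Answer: -9762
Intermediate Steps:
W = 16 (W = 4 + 12 = 16)
J(d) = -16 (J(d) = -1*16 = -16)
F(J(w(2, -2))) - (2883 + 7135) = (-16)² - (2883 + 7135) = 256 - 1*10018 = 256 - 10018 = -9762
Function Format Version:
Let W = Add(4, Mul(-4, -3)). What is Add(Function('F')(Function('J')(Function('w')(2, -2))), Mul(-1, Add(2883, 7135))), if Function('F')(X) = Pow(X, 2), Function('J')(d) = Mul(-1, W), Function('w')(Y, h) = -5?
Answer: -9762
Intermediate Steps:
W = 16 (W = Add(4, 12) = 16)
Function('J')(d) = -16 (Function('J')(d) = Mul(-1, 16) = -16)
Add(Function('F')(Function('J')(Function('w')(2, -2))), Mul(-1, Add(2883, 7135))) = Add(Pow(-16, 2), Mul(-1, Add(2883, 7135))) = Add(256, Mul(-1, 10018)) = Add(256, -10018) = -9762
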